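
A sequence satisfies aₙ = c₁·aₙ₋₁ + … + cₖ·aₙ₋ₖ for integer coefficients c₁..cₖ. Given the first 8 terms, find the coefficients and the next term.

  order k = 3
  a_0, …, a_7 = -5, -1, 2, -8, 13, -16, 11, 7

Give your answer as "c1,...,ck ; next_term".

  a_3 = -2·2 + -1·-1 + 1·-5 = -8
  a_4 = -2·-8 + -1·2 + 1·-1 = 13
  a_5 = -2·13 + -1·-8 + 1·2 = -16
  a_6 = -2·-16 + -1·13 + 1·-8 = 11
  a_7 = -2·11 + -1·-16 + 1·13 = 7
  a_8 = -2·7 + -1·11 + 1·-16 = -41

-2,-1,1 ; -41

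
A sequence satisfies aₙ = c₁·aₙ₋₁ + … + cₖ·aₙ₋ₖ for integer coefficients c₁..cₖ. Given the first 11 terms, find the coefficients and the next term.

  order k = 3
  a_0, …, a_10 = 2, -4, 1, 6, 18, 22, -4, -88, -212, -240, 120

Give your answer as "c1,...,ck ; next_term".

  a_3 = 2·1 + -2·-4 + -2·2 = 6
  a_4 = 2·6 + -2·1 + -2·-4 = 18
  a_5 = 2·18 + -2·6 + -2·1 = 22
  a_6 = 2·22 + -2·18 + -2·6 = -4
  a_7 = 2·-4 + -2·22 + -2·18 = -88
  a_8 = 2·-88 + -2·-4 + -2·22 = -212
  a_9 = 2·-212 + -2·-88 + -2·-4 = -240
  a_10 = 2·-240 + -2·-212 + -2·-88 = 120
  a_11 = 2·120 + -2·-240 + -2·-212 = 1144

2,-2,-2 ; 1144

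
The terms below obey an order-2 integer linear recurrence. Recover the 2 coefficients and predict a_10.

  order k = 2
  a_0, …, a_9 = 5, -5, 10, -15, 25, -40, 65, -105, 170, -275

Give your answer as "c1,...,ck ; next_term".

  a_2 = -1·-5 + 1·5 = 10
  a_3 = -1·10 + 1·-5 = -15
  a_4 = -1·-15 + 1·10 = 25
  a_5 = -1·25 + 1·-15 = -40
  a_6 = -1·-40 + 1·25 = 65
  a_7 = -1·65 + 1·-40 = -105
  a_8 = -1·-105 + 1·65 = 170
  a_9 = -1·170 + 1·-105 = -275
  a_10 = -1·-275 + 1·170 = 445

-1,1 ; 445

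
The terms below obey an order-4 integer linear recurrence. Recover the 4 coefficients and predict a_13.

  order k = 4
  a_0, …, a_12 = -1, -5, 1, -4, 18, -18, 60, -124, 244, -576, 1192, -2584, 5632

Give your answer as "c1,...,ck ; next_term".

-1,2,-2,-2 ; -12032

  a_4 = -1·-4 + 2·1 + -2·-5 + -2·-1 = 18
  a_5 = -1·18 + 2·-4 + -2·1 + -2·-5 = -18
  a_6 = -1·-18 + 2·18 + -2·-4 + -2·1 = 60
  a_7 = -1·60 + 2·-18 + -2·18 + -2·-4 = -124
  a_8 = -1·-124 + 2·60 + -2·-18 + -2·18 = 244
  a_9 = -1·244 + 2·-124 + -2·60 + -2·-18 = -576
  a_10 = -1·-576 + 2·244 + -2·-124 + -2·60 = 1192
  a_11 = -1·1192 + 2·-576 + -2·244 + -2·-124 = -2584
  a_12 = -1·-2584 + 2·1192 + -2·-576 + -2·244 = 5632
  a_13 = -1·5632 + 2·-2584 + -2·1192 + -2·-576 = -12032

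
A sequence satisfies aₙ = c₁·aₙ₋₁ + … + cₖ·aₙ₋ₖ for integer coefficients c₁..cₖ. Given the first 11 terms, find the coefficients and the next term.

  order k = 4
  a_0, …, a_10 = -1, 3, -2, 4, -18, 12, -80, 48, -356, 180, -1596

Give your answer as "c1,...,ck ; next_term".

1,4,-4,2 ; 644

  a_4 = 1·4 + 4·-2 + -4·3 + 2·-1 = -18
  a_5 = 1·-18 + 4·4 + -4·-2 + 2·3 = 12
  a_6 = 1·12 + 4·-18 + -4·4 + 2·-2 = -80
  a_7 = 1·-80 + 4·12 + -4·-18 + 2·4 = 48
  a_8 = 1·48 + 4·-80 + -4·12 + 2·-18 = -356
  a_9 = 1·-356 + 4·48 + -4·-80 + 2·12 = 180
  a_10 = 1·180 + 4·-356 + -4·48 + 2·-80 = -1596
  a_11 = 1·-1596 + 4·180 + -4·-356 + 2·48 = 644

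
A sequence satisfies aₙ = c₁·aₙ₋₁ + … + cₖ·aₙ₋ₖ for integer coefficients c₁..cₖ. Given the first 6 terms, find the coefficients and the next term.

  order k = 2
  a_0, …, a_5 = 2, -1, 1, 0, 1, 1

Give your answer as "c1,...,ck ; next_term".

1,1 ; 2

  a_2 = 1·-1 + 1·2 = 1
  a_3 = 1·1 + 1·-1 = 0
  a_4 = 1·0 + 1·1 = 1
  a_5 = 1·1 + 1·0 = 1
  a_6 = 1·1 + 1·1 = 2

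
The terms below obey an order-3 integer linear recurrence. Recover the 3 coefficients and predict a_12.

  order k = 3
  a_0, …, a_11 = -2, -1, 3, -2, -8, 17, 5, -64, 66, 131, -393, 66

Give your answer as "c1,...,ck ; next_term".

-1,-3,1 ; 1244

  a_3 = -1·3 + -3·-1 + 1·-2 = -2
  a_4 = -1·-2 + -3·3 + 1·-1 = -8
  a_5 = -1·-8 + -3·-2 + 1·3 = 17
  a_6 = -1·17 + -3·-8 + 1·-2 = 5
  a_7 = -1·5 + -3·17 + 1·-8 = -64
  a_8 = -1·-64 + -3·5 + 1·17 = 66
  a_9 = -1·66 + -3·-64 + 1·5 = 131
  a_10 = -1·131 + -3·66 + 1·-64 = -393
  a_11 = -1·-393 + -3·131 + 1·66 = 66
  a_12 = -1·66 + -3·-393 + 1·131 = 1244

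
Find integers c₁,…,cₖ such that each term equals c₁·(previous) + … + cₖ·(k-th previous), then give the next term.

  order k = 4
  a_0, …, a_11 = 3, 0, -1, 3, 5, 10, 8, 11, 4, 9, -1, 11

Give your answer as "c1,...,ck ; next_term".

  a_4 = 1·3 + 1·-1 + -2·0 + 1·3 = 5
  a_5 = 1·5 + 1·3 + -2·-1 + 1·0 = 10
  a_6 = 1·10 + 1·5 + -2·3 + 1·-1 = 8
  a_7 = 1·8 + 1·10 + -2·5 + 1·3 = 11
  a_8 = 1·11 + 1·8 + -2·10 + 1·5 = 4
  a_9 = 1·4 + 1·11 + -2·8 + 1·10 = 9
  a_10 = 1·9 + 1·4 + -2·11 + 1·8 = -1
  a_11 = 1·-1 + 1·9 + -2·4 + 1·11 = 11
  a_12 = 1·11 + 1·-1 + -2·9 + 1·4 = -4

1,1,-2,1 ; -4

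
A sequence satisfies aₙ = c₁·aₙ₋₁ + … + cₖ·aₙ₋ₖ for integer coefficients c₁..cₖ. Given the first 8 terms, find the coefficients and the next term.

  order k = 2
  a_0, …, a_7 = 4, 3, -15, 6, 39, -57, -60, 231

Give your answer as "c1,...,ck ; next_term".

  a_2 = -1·3 + -3·4 = -15
  a_3 = -1·-15 + -3·3 = 6
  a_4 = -1·6 + -3·-15 = 39
  a_5 = -1·39 + -3·6 = -57
  a_6 = -1·-57 + -3·39 = -60
  a_7 = -1·-60 + -3·-57 = 231
  a_8 = -1·231 + -3·-60 = -51

-1,-3 ; -51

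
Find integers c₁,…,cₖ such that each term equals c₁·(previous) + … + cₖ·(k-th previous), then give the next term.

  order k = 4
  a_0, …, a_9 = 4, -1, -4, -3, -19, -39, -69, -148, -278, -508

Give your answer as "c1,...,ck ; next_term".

  a_4 = 2·-3 + 0·-4 + 1·-1 + -3·4 = -19
  a_5 = 2·-19 + 0·-3 + 1·-4 + -3·-1 = -39
  a_6 = 2·-39 + 0·-19 + 1·-3 + -3·-4 = -69
  a_7 = 2·-69 + 0·-39 + 1·-19 + -3·-3 = -148
  a_8 = 2·-148 + 0·-69 + 1·-39 + -3·-19 = -278
  a_9 = 2·-278 + 0·-148 + 1·-69 + -3·-39 = -508
  a_10 = 2·-508 + 0·-278 + 1·-148 + -3·-69 = -957

2,0,1,-3 ; -957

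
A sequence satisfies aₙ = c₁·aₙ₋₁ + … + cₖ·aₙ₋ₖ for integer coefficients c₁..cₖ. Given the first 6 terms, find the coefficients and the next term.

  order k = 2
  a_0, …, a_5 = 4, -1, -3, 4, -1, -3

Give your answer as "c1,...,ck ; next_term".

  a_2 = -1·-1 + -1·4 = -3
  a_3 = -1·-3 + -1·-1 = 4
  a_4 = -1·4 + -1·-3 = -1
  a_5 = -1·-1 + -1·4 = -3
  a_6 = -1·-3 + -1·-1 = 4

-1,-1 ; 4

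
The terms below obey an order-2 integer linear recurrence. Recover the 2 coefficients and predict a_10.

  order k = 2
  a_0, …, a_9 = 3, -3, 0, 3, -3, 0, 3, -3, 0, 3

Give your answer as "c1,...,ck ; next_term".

  a_2 = -1·-3 + -1·3 = 0
  a_3 = -1·0 + -1·-3 = 3
  a_4 = -1·3 + -1·0 = -3
  a_5 = -1·-3 + -1·3 = 0
  a_6 = -1·0 + -1·-3 = 3
  a_7 = -1·3 + -1·0 = -3
  a_8 = -1·-3 + -1·3 = 0
  a_9 = -1·0 + -1·-3 = 3
  a_10 = -1·3 + -1·0 = -3

-1,-1 ; -3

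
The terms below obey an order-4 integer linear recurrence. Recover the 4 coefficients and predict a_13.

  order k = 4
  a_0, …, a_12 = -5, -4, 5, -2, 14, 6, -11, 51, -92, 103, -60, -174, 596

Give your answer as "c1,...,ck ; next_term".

-1,1,2,-3 ; -1199

  a_4 = -1·-2 + 1·5 + 2·-4 + -3·-5 = 14
  a_5 = -1·14 + 1·-2 + 2·5 + -3·-4 = 6
  a_6 = -1·6 + 1·14 + 2·-2 + -3·5 = -11
  a_7 = -1·-11 + 1·6 + 2·14 + -3·-2 = 51
  a_8 = -1·51 + 1·-11 + 2·6 + -3·14 = -92
  a_9 = -1·-92 + 1·51 + 2·-11 + -3·6 = 103
  a_10 = -1·103 + 1·-92 + 2·51 + -3·-11 = -60
  a_11 = -1·-60 + 1·103 + 2·-92 + -3·51 = -174
  a_12 = -1·-174 + 1·-60 + 2·103 + -3·-92 = 596
  a_13 = -1·596 + 1·-174 + 2·-60 + -3·103 = -1199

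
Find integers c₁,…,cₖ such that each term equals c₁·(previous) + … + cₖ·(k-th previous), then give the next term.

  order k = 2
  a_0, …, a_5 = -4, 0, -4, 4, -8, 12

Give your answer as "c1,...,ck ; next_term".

-1,1 ; -20

  a_2 = -1·0 + 1·-4 = -4
  a_3 = -1·-4 + 1·0 = 4
  a_4 = -1·4 + 1·-4 = -8
  a_5 = -1·-8 + 1·4 = 12
  a_6 = -1·12 + 1·-8 = -20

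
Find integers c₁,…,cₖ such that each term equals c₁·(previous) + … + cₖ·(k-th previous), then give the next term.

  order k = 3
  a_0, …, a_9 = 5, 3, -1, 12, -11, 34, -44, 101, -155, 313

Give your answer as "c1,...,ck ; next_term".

-1,2,1 ; -522

  a_3 = -1·-1 + 2·3 + 1·5 = 12
  a_4 = -1·12 + 2·-1 + 1·3 = -11
  a_5 = -1·-11 + 2·12 + 1·-1 = 34
  a_6 = -1·34 + 2·-11 + 1·12 = -44
  a_7 = -1·-44 + 2·34 + 1·-11 = 101
  a_8 = -1·101 + 2·-44 + 1·34 = -155
  a_9 = -1·-155 + 2·101 + 1·-44 = 313
  a_10 = -1·313 + 2·-155 + 1·101 = -522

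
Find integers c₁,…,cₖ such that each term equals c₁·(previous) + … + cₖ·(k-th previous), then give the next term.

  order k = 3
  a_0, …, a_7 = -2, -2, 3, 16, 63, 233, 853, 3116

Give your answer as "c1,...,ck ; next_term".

  a_3 = 4·3 + -1·-2 + -1·-2 = 16
  a_4 = 4·16 + -1·3 + -1·-2 = 63
  a_5 = 4·63 + -1·16 + -1·3 = 233
  a_6 = 4·233 + -1·63 + -1·16 = 853
  a_7 = 4·853 + -1·233 + -1·63 = 3116
  a_8 = 4·3116 + -1·853 + -1·233 = 11378

4,-1,-1 ; 11378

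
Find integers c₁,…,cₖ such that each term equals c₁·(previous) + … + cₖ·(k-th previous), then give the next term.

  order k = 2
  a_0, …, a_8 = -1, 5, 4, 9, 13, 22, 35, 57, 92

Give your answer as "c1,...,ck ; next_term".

1,1 ; 149

  a_2 = 1·5 + 1·-1 = 4
  a_3 = 1·4 + 1·5 = 9
  a_4 = 1·9 + 1·4 = 13
  a_5 = 1·13 + 1·9 = 22
  a_6 = 1·22 + 1·13 = 35
  a_7 = 1·35 + 1·22 = 57
  a_8 = 1·57 + 1·35 = 92
  a_9 = 1·92 + 1·57 = 149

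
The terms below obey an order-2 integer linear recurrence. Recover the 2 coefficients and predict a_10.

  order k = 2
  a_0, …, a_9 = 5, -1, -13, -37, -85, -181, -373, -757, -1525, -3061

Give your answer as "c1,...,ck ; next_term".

  a_2 = 3·-1 + -2·5 = -13
  a_3 = 3·-13 + -2·-1 = -37
  a_4 = 3·-37 + -2·-13 = -85
  a_5 = 3·-85 + -2·-37 = -181
  a_6 = 3·-181 + -2·-85 = -373
  a_7 = 3·-373 + -2·-181 = -757
  a_8 = 3·-757 + -2·-373 = -1525
  a_9 = 3·-1525 + -2·-757 = -3061
  a_10 = 3·-3061 + -2·-1525 = -6133

3,-2 ; -6133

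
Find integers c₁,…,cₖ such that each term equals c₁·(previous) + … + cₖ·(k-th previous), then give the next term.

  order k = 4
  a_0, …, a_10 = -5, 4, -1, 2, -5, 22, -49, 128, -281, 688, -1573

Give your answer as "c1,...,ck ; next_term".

  a_4 = -2·2 + 2·-1 + 4·4 + 3·-5 = -5
  a_5 = -2·-5 + 2·2 + 4·-1 + 3·4 = 22
  a_6 = -2·22 + 2·-5 + 4·2 + 3·-1 = -49
  a_7 = -2·-49 + 2·22 + 4·-5 + 3·2 = 128
  a_8 = -2·128 + 2·-49 + 4·22 + 3·-5 = -281
  a_9 = -2·-281 + 2·128 + 4·-49 + 3·22 = 688
  a_10 = -2·688 + 2·-281 + 4·128 + 3·-49 = -1573
  a_11 = -2·-1573 + 2·688 + 4·-281 + 3·128 = 3782

-2,2,4,3 ; 3782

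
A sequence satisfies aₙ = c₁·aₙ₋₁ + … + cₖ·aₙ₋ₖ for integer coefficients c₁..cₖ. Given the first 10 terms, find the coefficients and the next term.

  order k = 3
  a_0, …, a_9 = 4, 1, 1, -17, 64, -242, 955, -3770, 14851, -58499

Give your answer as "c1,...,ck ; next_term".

  a_3 = -4·1 + -1·1 + -3·4 = -17
  a_4 = -4·-17 + -1·1 + -3·1 = 64
  a_5 = -4·64 + -1·-17 + -3·1 = -242
  a_6 = -4·-242 + -1·64 + -3·-17 = 955
  a_7 = -4·955 + -1·-242 + -3·64 = -3770
  a_8 = -4·-3770 + -1·955 + -3·-242 = 14851
  a_9 = -4·14851 + -1·-3770 + -3·955 = -58499
  a_10 = -4·-58499 + -1·14851 + -3·-3770 = 230455

-4,-1,-3 ; 230455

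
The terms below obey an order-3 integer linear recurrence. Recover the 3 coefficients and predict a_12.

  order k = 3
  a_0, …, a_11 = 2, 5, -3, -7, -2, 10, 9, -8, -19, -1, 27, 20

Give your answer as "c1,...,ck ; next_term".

0,-1,-1 ; -26

  a_3 = 0·-3 + -1·5 + -1·2 = -7
  a_4 = 0·-7 + -1·-3 + -1·5 = -2
  a_5 = 0·-2 + -1·-7 + -1·-3 = 10
  a_6 = 0·10 + -1·-2 + -1·-7 = 9
  a_7 = 0·9 + -1·10 + -1·-2 = -8
  a_8 = 0·-8 + -1·9 + -1·10 = -19
  a_9 = 0·-19 + -1·-8 + -1·9 = -1
  a_10 = 0·-1 + -1·-19 + -1·-8 = 27
  a_11 = 0·27 + -1·-1 + -1·-19 = 20
  a_12 = 0·20 + -1·27 + -1·-1 = -26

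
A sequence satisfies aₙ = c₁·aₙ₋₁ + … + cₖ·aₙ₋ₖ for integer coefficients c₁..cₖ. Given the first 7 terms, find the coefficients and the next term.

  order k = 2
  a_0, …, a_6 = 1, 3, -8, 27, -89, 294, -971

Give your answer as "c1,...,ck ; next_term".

  a_2 = -3·3 + 1·1 = -8
  a_3 = -3·-8 + 1·3 = 27
  a_4 = -3·27 + 1·-8 = -89
  a_5 = -3·-89 + 1·27 = 294
  a_6 = -3·294 + 1·-89 = -971
  a_7 = -3·-971 + 1·294 = 3207

-3,1 ; 3207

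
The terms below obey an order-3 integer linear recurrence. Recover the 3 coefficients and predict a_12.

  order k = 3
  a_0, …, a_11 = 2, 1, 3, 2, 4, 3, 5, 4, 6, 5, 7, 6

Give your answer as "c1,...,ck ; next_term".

  a_3 = 1·3 + 1·1 + -1·2 = 2
  a_4 = 1·2 + 1·3 + -1·1 = 4
  a_5 = 1·4 + 1·2 + -1·3 = 3
  a_6 = 1·3 + 1·4 + -1·2 = 5
  a_7 = 1·5 + 1·3 + -1·4 = 4
  a_8 = 1·4 + 1·5 + -1·3 = 6
  a_9 = 1·6 + 1·4 + -1·5 = 5
  a_10 = 1·5 + 1·6 + -1·4 = 7
  a_11 = 1·7 + 1·5 + -1·6 = 6
  a_12 = 1·6 + 1·7 + -1·5 = 8

1,1,-1 ; 8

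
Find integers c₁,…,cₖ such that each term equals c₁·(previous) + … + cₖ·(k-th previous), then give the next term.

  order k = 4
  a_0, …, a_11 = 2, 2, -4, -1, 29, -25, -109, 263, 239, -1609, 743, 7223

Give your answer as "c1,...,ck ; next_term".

-1,-4,2,4 ; -12457

  a_4 = -1·-1 + -4·-4 + 2·2 + 4·2 = 29
  a_5 = -1·29 + -4·-1 + 2·-4 + 4·2 = -25
  a_6 = -1·-25 + -4·29 + 2·-1 + 4·-4 = -109
  a_7 = -1·-109 + -4·-25 + 2·29 + 4·-1 = 263
  a_8 = -1·263 + -4·-109 + 2·-25 + 4·29 = 239
  a_9 = -1·239 + -4·263 + 2·-109 + 4·-25 = -1609
  a_10 = -1·-1609 + -4·239 + 2·263 + 4·-109 = 743
  a_11 = -1·743 + -4·-1609 + 2·239 + 4·263 = 7223
  a_12 = -1·7223 + -4·743 + 2·-1609 + 4·239 = -12457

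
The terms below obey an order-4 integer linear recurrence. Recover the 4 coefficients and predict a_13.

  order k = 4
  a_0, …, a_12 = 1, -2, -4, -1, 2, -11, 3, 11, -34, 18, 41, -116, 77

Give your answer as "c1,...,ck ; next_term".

  a_4 = -1·-1 + -1·-4 + 2·-2 + 1·1 = 2
  a_5 = -1·2 + -1·-1 + 2·-4 + 1·-2 = -11
  a_6 = -1·-11 + -1·2 + 2·-1 + 1·-4 = 3
  a_7 = -1·3 + -1·-11 + 2·2 + 1·-1 = 11
  a_8 = -1·11 + -1·3 + 2·-11 + 1·2 = -34
  a_9 = -1·-34 + -1·11 + 2·3 + 1·-11 = 18
  a_10 = -1·18 + -1·-34 + 2·11 + 1·3 = 41
  a_11 = -1·41 + -1·18 + 2·-34 + 1·11 = -116
  a_12 = -1·-116 + -1·41 + 2·18 + 1·-34 = 77
  a_13 = -1·77 + -1·-116 + 2·41 + 1·18 = 139

-1,-1,2,1 ; 139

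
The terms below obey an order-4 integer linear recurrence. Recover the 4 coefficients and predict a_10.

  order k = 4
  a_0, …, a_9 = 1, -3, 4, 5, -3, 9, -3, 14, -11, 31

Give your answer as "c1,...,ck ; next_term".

  a_4 = -1·5 + 1·4 + 1·-3 + 1·1 = -3
  a_5 = -1·-3 + 1·5 + 1·4 + 1·-3 = 9
  a_6 = -1·9 + 1·-3 + 1·5 + 1·4 = -3
  a_7 = -1·-3 + 1·9 + 1·-3 + 1·5 = 14
  a_8 = -1·14 + 1·-3 + 1·9 + 1·-3 = -11
  a_9 = -1·-11 + 1·14 + 1·-3 + 1·9 = 31
  a_10 = -1·31 + 1·-11 + 1·14 + 1·-3 = -31

-1,1,1,1 ; -31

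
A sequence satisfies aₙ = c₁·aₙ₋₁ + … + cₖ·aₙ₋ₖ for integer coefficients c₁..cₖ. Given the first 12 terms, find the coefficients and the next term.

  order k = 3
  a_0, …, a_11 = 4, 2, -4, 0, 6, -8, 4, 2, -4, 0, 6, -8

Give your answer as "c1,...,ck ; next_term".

  a_3 = -2·-4 + -2·2 + -1·4 = 0
  a_4 = -2·0 + -2·-4 + -1·2 = 6
  a_5 = -2·6 + -2·0 + -1·-4 = -8
  a_6 = -2·-8 + -2·6 + -1·0 = 4
  a_7 = -2·4 + -2·-8 + -1·6 = 2
  a_8 = -2·2 + -2·4 + -1·-8 = -4
  a_9 = -2·-4 + -2·2 + -1·4 = 0
  a_10 = -2·0 + -2·-4 + -1·2 = 6
  a_11 = -2·6 + -2·0 + -1·-4 = -8
  a_12 = -2·-8 + -2·6 + -1·0 = 4

-2,-2,-1 ; 4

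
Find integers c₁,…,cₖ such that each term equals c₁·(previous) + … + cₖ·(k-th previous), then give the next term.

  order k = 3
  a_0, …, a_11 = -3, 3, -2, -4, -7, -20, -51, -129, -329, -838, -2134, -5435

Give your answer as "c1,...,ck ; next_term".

  a_3 = 2·-2 + 1·3 + 1·-3 = -4
  a_4 = 2·-4 + 1·-2 + 1·3 = -7
  a_5 = 2·-7 + 1·-4 + 1·-2 = -20
  a_6 = 2·-20 + 1·-7 + 1·-4 = -51
  a_7 = 2·-51 + 1·-20 + 1·-7 = -129
  a_8 = 2·-129 + 1·-51 + 1·-20 = -329
  a_9 = 2·-329 + 1·-129 + 1·-51 = -838
  a_10 = 2·-838 + 1·-329 + 1·-129 = -2134
  a_11 = 2·-2134 + 1·-838 + 1·-329 = -5435
  a_12 = 2·-5435 + 1·-2134 + 1·-838 = -13842

2,1,1 ; -13842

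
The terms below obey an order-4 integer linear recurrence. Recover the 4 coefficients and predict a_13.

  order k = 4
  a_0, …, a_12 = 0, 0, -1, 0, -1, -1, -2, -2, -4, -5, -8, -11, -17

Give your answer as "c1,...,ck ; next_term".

0,1,1,1 ; -24

  a_4 = 0·0 + 1·-1 + 1·0 + 1·0 = -1
  a_5 = 0·-1 + 1·0 + 1·-1 + 1·0 = -1
  a_6 = 0·-1 + 1·-1 + 1·0 + 1·-1 = -2
  a_7 = 0·-2 + 1·-1 + 1·-1 + 1·0 = -2
  a_8 = 0·-2 + 1·-2 + 1·-1 + 1·-1 = -4
  a_9 = 0·-4 + 1·-2 + 1·-2 + 1·-1 = -5
  a_10 = 0·-5 + 1·-4 + 1·-2 + 1·-2 = -8
  a_11 = 0·-8 + 1·-5 + 1·-4 + 1·-2 = -11
  a_12 = 0·-11 + 1·-8 + 1·-5 + 1·-4 = -17
  a_13 = 0·-17 + 1·-11 + 1·-8 + 1·-5 = -24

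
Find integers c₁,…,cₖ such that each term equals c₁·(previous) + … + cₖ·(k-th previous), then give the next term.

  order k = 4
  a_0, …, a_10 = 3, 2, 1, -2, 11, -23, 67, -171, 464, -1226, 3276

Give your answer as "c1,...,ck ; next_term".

-2,2,1,1 ; -8711

  a_4 = -2·-2 + 2·1 + 1·2 + 1·3 = 11
  a_5 = -2·11 + 2·-2 + 1·1 + 1·2 = -23
  a_6 = -2·-23 + 2·11 + 1·-2 + 1·1 = 67
  a_7 = -2·67 + 2·-23 + 1·11 + 1·-2 = -171
  a_8 = -2·-171 + 2·67 + 1·-23 + 1·11 = 464
  a_9 = -2·464 + 2·-171 + 1·67 + 1·-23 = -1226
  a_10 = -2·-1226 + 2·464 + 1·-171 + 1·67 = 3276
  a_11 = -2·3276 + 2·-1226 + 1·464 + 1·-171 = -8711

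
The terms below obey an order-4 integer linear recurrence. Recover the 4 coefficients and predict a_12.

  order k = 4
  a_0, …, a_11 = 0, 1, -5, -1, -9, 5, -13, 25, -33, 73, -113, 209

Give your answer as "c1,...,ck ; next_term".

-1,2,0,-2 ; -369

  a_4 = -1·-1 + 2·-5 + 0·1 + -2·0 = -9
  a_5 = -1·-9 + 2·-1 + 0·-5 + -2·1 = 5
  a_6 = -1·5 + 2·-9 + 0·-1 + -2·-5 = -13
  a_7 = -1·-13 + 2·5 + 0·-9 + -2·-1 = 25
  a_8 = -1·25 + 2·-13 + 0·5 + -2·-9 = -33
  a_9 = -1·-33 + 2·25 + 0·-13 + -2·5 = 73
  a_10 = -1·73 + 2·-33 + 0·25 + -2·-13 = -113
  a_11 = -1·-113 + 2·73 + 0·-33 + -2·25 = 209
  a_12 = -1·209 + 2·-113 + 0·73 + -2·-33 = -369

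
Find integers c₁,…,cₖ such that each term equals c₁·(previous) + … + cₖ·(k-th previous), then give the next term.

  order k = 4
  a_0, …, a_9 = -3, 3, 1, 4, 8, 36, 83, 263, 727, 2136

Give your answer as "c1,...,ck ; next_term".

  a_4 = 1·4 + 4·1 + 3·3 + 3·-3 = 8
  a_5 = 1·8 + 4·4 + 3·1 + 3·3 = 36
  a_6 = 1·36 + 4·8 + 3·4 + 3·1 = 83
  a_7 = 1·83 + 4·36 + 3·8 + 3·4 = 263
  a_8 = 1·263 + 4·83 + 3·36 + 3·8 = 727
  a_9 = 1·727 + 4·263 + 3·83 + 3·36 = 2136
  a_10 = 1·2136 + 4·727 + 3·263 + 3·83 = 6082

1,4,3,3 ; 6082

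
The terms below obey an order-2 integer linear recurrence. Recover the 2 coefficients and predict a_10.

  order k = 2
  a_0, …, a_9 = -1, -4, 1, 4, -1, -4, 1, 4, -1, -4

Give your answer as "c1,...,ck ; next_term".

0,-1 ; 1

  a_2 = 0·-4 + -1·-1 = 1
  a_3 = 0·1 + -1·-4 = 4
  a_4 = 0·4 + -1·1 = -1
  a_5 = 0·-1 + -1·4 = -4
  a_6 = 0·-4 + -1·-1 = 1
  a_7 = 0·1 + -1·-4 = 4
  a_8 = 0·4 + -1·1 = -1
  a_9 = 0·-1 + -1·4 = -4
  a_10 = 0·-4 + -1·-1 = 1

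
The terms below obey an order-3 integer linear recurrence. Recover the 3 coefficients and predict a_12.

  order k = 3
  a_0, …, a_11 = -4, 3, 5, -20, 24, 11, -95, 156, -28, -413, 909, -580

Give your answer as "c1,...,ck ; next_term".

  a_3 = -1·5 + -1·3 + 3·-4 = -20
  a_4 = -1·-20 + -1·5 + 3·3 = 24
  a_5 = -1·24 + -1·-20 + 3·5 = 11
  a_6 = -1·11 + -1·24 + 3·-20 = -95
  a_7 = -1·-95 + -1·11 + 3·24 = 156
  a_8 = -1·156 + -1·-95 + 3·11 = -28
  a_9 = -1·-28 + -1·156 + 3·-95 = -413
  a_10 = -1·-413 + -1·-28 + 3·156 = 909
  a_11 = -1·909 + -1·-413 + 3·-28 = -580
  a_12 = -1·-580 + -1·909 + 3·-413 = -1568

-1,-1,3 ; -1568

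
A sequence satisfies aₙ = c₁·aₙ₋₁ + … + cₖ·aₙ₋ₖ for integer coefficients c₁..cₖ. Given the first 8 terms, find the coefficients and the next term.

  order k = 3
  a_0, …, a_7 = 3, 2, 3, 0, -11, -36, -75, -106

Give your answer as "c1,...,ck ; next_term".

  a_3 = 3·3 + -3·2 + -1·3 = 0
  a_4 = 3·0 + -3·3 + -1·2 = -11
  a_5 = 3·-11 + -3·0 + -1·3 = -36
  a_6 = 3·-36 + -3·-11 + -1·0 = -75
  a_7 = 3·-75 + -3·-36 + -1·-11 = -106
  a_8 = 3·-106 + -3·-75 + -1·-36 = -57

3,-3,-1 ; -57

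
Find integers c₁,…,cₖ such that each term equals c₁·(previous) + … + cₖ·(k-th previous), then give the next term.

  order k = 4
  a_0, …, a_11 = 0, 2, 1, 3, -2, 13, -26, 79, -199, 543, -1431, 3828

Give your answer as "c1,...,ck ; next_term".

-2,2,1,1 ; -10174

  a_4 = -2·3 + 2·1 + 1·2 + 1·0 = -2
  a_5 = -2·-2 + 2·3 + 1·1 + 1·2 = 13
  a_6 = -2·13 + 2·-2 + 1·3 + 1·1 = -26
  a_7 = -2·-26 + 2·13 + 1·-2 + 1·3 = 79
  a_8 = -2·79 + 2·-26 + 1·13 + 1·-2 = -199
  a_9 = -2·-199 + 2·79 + 1·-26 + 1·13 = 543
  a_10 = -2·543 + 2·-199 + 1·79 + 1·-26 = -1431
  a_11 = -2·-1431 + 2·543 + 1·-199 + 1·79 = 3828
  a_12 = -2·3828 + 2·-1431 + 1·543 + 1·-199 = -10174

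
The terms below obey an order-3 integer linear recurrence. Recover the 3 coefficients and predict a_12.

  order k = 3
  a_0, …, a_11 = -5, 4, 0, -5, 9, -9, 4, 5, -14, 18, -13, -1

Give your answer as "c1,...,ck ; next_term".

-1,0,1 ; 19

  a_3 = -1·0 + 0·4 + 1·-5 = -5
  a_4 = -1·-5 + 0·0 + 1·4 = 9
  a_5 = -1·9 + 0·-5 + 1·0 = -9
  a_6 = -1·-9 + 0·9 + 1·-5 = 4
  a_7 = -1·4 + 0·-9 + 1·9 = 5
  a_8 = -1·5 + 0·4 + 1·-9 = -14
  a_9 = -1·-14 + 0·5 + 1·4 = 18
  a_10 = -1·18 + 0·-14 + 1·5 = -13
  a_11 = -1·-13 + 0·18 + 1·-14 = -1
  a_12 = -1·-1 + 0·-13 + 1·18 = 19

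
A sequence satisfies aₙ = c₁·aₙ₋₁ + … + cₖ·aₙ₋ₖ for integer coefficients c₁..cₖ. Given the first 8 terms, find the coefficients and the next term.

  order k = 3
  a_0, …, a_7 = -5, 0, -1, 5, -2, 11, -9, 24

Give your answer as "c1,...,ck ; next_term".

0,2,-1 ; -29

  a_3 = 0·-1 + 2·0 + -1·-5 = 5
  a_4 = 0·5 + 2·-1 + -1·0 = -2
  a_5 = 0·-2 + 2·5 + -1·-1 = 11
  a_6 = 0·11 + 2·-2 + -1·5 = -9
  a_7 = 0·-9 + 2·11 + -1·-2 = 24
  a_8 = 0·24 + 2·-9 + -1·11 = -29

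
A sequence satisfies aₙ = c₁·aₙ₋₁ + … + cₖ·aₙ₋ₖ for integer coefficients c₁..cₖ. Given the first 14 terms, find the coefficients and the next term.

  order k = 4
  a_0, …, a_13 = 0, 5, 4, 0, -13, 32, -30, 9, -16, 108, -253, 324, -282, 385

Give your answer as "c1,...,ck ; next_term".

  a_4 = -2·0 + -2·4 + -1·5 + 2·0 = -13
  a_5 = -2·-13 + -2·0 + -1·4 + 2·5 = 32
  a_6 = -2·32 + -2·-13 + -1·0 + 2·4 = -30
  a_7 = -2·-30 + -2·32 + -1·-13 + 2·0 = 9
  a_8 = -2·9 + -2·-30 + -1·32 + 2·-13 = -16
  a_9 = -2·-16 + -2·9 + -1·-30 + 2·32 = 108
  a_10 = -2·108 + -2·-16 + -1·9 + 2·-30 = -253
  a_11 = -2·-253 + -2·108 + -1·-16 + 2·9 = 324
  a_12 = -2·324 + -2·-253 + -1·108 + 2·-16 = -282
  a_13 = -2·-282 + -2·324 + -1·-253 + 2·108 = 385
  a_14 = -2·385 + -2·-282 + -1·324 + 2·-253 = -1036

-2,-2,-1,2 ; -1036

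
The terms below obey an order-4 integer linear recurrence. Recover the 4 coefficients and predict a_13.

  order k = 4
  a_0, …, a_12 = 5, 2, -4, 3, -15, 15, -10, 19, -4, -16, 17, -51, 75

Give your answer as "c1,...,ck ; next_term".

  a_4 = -1·3 + 0·-4 + -1·2 + -2·5 = -15
  a_5 = -1·-15 + 0·3 + -1·-4 + -2·2 = 15
  a_6 = -1·15 + 0·-15 + -1·3 + -2·-4 = -10
  a_7 = -1·-10 + 0·15 + -1·-15 + -2·3 = 19
  a_8 = -1·19 + 0·-10 + -1·15 + -2·-15 = -4
  a_9 = -1·-4 + 0·19 + -1·-10 + -2·15 = -16
  a_10 = -1·-16 + 0·-4 + -1·19 + -2·-10 = 17
  a_11 = -1·17 + 0·-16 + -1·-4 + -2·19 = -51
  a_12 = -1·-51 + 0·17 + -1·-16 + -2·-4 = 75
  a_13 = -1·75 + 0·-51 + -1·17 + -2·-16 = -60

-1,0,-1,-2 ; -60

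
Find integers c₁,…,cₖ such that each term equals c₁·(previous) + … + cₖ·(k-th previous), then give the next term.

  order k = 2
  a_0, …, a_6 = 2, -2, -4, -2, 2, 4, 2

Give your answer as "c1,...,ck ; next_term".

1,-1 ; -2

  a_2 = 1·-2 + -1·2 = -4
  a_3 = 1·-4 + -1·-2 = -2
  a_4 = 1·-2 + -1·-4 = 2
  a_5 = 1·2 + -1·-2 = 4
  a_6 = 1·4 + -1·2 = 2
  a_7 = 1·2 + -1·4 = -2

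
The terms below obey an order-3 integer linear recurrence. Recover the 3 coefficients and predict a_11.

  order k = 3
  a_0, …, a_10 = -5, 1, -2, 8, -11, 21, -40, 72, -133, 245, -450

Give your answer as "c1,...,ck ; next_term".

-1,1,-1 ; 828

  a_3 = -1·-2 + 1·1 + -1·-5 = 8
  a_4 = -1·8 + 1·-2 + -1·1 = -11
  a_5 = -1·-11 + 1·8 + -1·-2 = 21
  a_6 = -1·21 + 1·-11 + -1·8 = -40
  a_7 = -1·-40 + 1·21 + -1·-11 = 72
  a_8 = -1·72 + 1·-40 + -1·21 = -133
  a_9 = -1·-133 + 1·72 + -1·-40 = 245
  a_10 = -1·245 + 1·-133 + -1·72 = -450
  a_11 = -1·-450 + 1·245 + -1·-133 = 828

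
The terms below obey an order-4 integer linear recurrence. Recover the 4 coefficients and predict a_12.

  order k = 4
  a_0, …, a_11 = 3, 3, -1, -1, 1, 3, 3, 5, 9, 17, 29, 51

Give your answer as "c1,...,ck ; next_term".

  a_4 = 1·-1 + 1·-1 + 0·3 + 1·3 = 1
  a_5 = 1·1 + 1·-1 + 0·-1 + 1·3 = 3
  a_6 = 1·3 + 1·1 + 0·-1 + 1·-1 = 3
  a_7 = 1·3 + 1·3 + 0·1 + 1·-1 = 5
  a_8 = 1·5 + 1·3 + 0·3 + 1·1 = 9
  a_9 = 1·9 + 1·5 + 0·3 + 1·3 = 17
  a_10 = 1·17 + 1·9 + 0·5 + 1·3 = 29
  a_11 = 1·29 + 1·17 + 0·9 + 1·5 = 51
  a_12 = 1·51 + 1·29 + 0·17 + 1·9 = 89

1,1,0,1 ; 89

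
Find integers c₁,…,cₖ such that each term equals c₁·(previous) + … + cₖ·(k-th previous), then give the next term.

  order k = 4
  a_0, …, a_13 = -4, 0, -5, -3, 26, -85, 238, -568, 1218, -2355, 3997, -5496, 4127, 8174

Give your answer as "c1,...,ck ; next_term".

-3,-1,2,-3 ; -51632

  a_4 = -3·-3 + -1·-5 + 2·0 + -3·-4 = 26
  a_5 = -3·26 + -1·-3 + 2·-5 + -3·0 = -85
  a_6 = -3·-85 + -1·26 + 2·-3 + -3·-5 = 238
  a_7 = -3·238 + -1·-85 + 2·26 + -3·-3 = -568
  a_8 = -3·-568 + -1·238 + 2·-85 + -3·26 = 1218
  a_9 = -3·1218 + -1·-568 + 2·238 + -3·-85 = -2355
  a_10 = -3·-2355 + -1·1218 + 2·-568 + -3·238 = 3997
  a_11 = -3·3997 + -1·-2355 + 2·1218 + -3·-568 = -5496
  a_12 = -3·-5496 + -1·3997 + 2·-2355 + -3·1218 = 4127
  a_13 = -3·4127 + -1·-5496 + 2·3997 + -3·-2355 = 8174
  a_14 = -3·8174 + -1·4127 + 2·-5496 + -3·3997 = -51632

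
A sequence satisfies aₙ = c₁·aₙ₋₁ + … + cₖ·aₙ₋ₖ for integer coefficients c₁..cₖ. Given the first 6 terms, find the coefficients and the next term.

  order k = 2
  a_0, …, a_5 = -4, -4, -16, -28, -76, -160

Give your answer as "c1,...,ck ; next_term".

1,3 ; -388

  a_2 = 1·-4 + 3·-4 = -16
  a_3 = 1·-16 + 3·-4 = -28
  a_4 = 1·-28 + 3·-16 = -76
  a_5 = 1·-76 + 3·-28 = -160
  a_6 = 1·-160 + 3·-76 = -388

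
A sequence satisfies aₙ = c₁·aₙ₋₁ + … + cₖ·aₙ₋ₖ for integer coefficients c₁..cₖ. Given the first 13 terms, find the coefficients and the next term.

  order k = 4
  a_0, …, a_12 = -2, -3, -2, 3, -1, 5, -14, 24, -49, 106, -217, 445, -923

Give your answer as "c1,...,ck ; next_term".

-1,1,-2,1 ; 1908

  a_4 = -1·3 + 1·-2 + -2·-3 + 1·-2 = -1
  a_5 = -1·-1 + 1·3 + -2·-2 + 1·-3 = 5
  a_6 = -1·5 + 1·-1 + -2·3 + 1·-2 = -14
  a_7 = -1·-14 + 1·5 + -2·-1 + 1·3 = 24
  a_8 = -1·24 + 1·-14 + -2·5 + 1·-1 = -49
  a_9 = -1·-49 + 1·24 + -2·-14 + 1·5 = 106
  a_10 = -1·106 + 1·-49 + -2·24 + 1·-14 = -217
  a_11 = -1·-217 + 1·106 + -2·-49 + 1·24 = 445
  a_12 = -1·445 + 1·-217 + -2·106 + 1·-49 = -923
  a_13 = -1·-923 + 1·445 + -2·-217 + 1·106 = 1908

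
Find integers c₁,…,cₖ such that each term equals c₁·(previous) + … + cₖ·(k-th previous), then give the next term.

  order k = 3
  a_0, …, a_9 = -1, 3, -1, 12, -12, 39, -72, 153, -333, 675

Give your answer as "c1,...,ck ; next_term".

  a_3 = 0·-1 + 3·3 + -3·-1 = 12
  a_4 = 0·12 + 3·-1 + -3·3 = -12
  a_5 = 0·-12 + 3·12 + -3·-1 = 39
  a_6 = 0·39 + 3·-12 + -3·12 = -72
  a_7 = 0·-72 + 3·39 + -3·-12 = 153
  a_8 = 0·153 + 3·-72 + -3·39 = -333
  a_9 = 0·-333 + 3·153 + -3·-72 = 675
  a_10 = 0·675 + 3·-333 + -3·153 = -1458

0,3,-3 ; -1458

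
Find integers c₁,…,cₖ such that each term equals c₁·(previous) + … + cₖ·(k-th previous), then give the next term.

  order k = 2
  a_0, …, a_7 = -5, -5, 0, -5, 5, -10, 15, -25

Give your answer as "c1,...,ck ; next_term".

  a_2 = -1·-5 + 1·-5 = 0
  a_3 = -1·0 + 1·-5 = -5
  a_4 = -1·-5 + 1·0 = 5
  a_5 = -1·5 + 1·-5 = -10
  a_6 = -1·-10 + 1·5 = 15
  a_7 = -1·15 + 1·-10 = -25
  a_8 = -1·-25 + 1·15 = 40

-1,1 ; 40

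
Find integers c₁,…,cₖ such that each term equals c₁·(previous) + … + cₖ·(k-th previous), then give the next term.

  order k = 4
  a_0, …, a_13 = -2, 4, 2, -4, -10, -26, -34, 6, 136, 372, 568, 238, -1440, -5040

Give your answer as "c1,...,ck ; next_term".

  a_4 = 2·-4 + -2·2 + -1·4 + -3·-2 = -10
  a_5 = 2·-10 + -2·-4 + -1·2 + -3·4 = -26
  a_6 = 2·-26 + -2·-10 + -1·-4 + -3·2 = -34
  a_7 = 2·-34 + -2·-26 + -1·-10 + -3·-4 = 6
  a_8 = 2·6 + -2·-34 + -1·-26 + -3·-10 = 136
  a_9 = 2·136 + -2·6 + -1·-34 + -3·-26 = 372
  a_10 = 2·372 + -2·136 + -1·6 + -3·-34 = 568
  a_11 = 2·568 + -2·372 + -1·136 + -3·6 = 238
  a_12 = 2·238 + -2·568 + -1·372 + -3·136 = -1440
  a_13 = 2·-1440 + -2·238 + -1·568 + -3·372 = -5040
  a_14 = 2·-5040 + -2·-1440 + -1·238 + -3·568 = -9142

2,-2,-1,-3 ; -9142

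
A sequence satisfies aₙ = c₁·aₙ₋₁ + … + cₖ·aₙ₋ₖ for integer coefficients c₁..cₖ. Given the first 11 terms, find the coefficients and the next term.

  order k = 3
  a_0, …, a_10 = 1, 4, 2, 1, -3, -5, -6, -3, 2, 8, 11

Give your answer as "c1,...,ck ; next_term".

  a_3 = 1·2 + 0·4 + -1·1 = 1
  a_4 = 1·1 + 0·2 + -1·4 = -3
  a_5 = 1·-3 + 0·1 + -1·2 = -5
  a_6 = 1·-5 + 0·-3 + -1·1 = -6
  a_7 = 1·-6 + 0·-5 + -1·-3 = -3
  a_8 = 1·-3 + 0·-6 + -1·-5 = 2
  a_9 = 1·2 + 0·-3 + -1·-6 = 8
  a_10 = 1·8 + 0·2 + -1·-3 = 11
  a_11 = 1·11 + 0·8 + -1·2 = 9

1,0,-1 ; 9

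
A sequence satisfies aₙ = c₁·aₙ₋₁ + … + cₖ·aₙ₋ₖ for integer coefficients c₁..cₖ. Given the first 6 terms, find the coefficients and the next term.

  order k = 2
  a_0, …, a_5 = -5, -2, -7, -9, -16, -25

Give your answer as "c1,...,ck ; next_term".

  a_2 = 1·-2 + 1·-5 = -7
  a_3 = 1·-7 + 1·-2 = -9
  a_4 = 1·-9 + 1·-7 = -16
  a_5 = 1·-16 + 1·-9 = -25
  a_6 = 1·-25 + 1·-16 = -41

1,1 ; -41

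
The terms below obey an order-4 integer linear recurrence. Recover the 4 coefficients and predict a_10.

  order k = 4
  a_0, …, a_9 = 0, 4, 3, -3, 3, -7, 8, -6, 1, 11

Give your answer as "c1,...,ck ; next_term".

  a_4 = -2·-3 + -1·3 + 0·4 + -1·0 = 3
  a_5 = -2·3 + -1·-3 + 0·3 + -1·4 = -7
  a_6 = -2·-7 + -1·3 + 0·-3 + -1·3 = 8
  a_7 = -2·8 + -1·-7 + 0·3 + -1·-3 = -6
  a_8 = -2·-6 + -1·8 + 0·-7 + -1·3 = 1
  a_9 = -2·1 + -1·-6 + 0·8 + -1·-7 = 11
  a_10 = -2·11 + -1·1 + 0·-6 + -1·8 = -31

-2,-1,0,-1 ; -31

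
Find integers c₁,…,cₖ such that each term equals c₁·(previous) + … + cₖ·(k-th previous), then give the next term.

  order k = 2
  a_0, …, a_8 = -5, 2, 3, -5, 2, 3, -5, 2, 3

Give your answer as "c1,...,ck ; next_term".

  a_2 = -1·2 + -1·-5 = 3
  a_3 = -1·3 + -1·2 = -5
  a_4 = -1·-5 + -1·3 = 2
  a_5 = -1·2 + -1·-5 = 3
  a_6 = -1·3 + -1·2 = -5
  a_7 = -1·-5 + -1·3 = 2
  a_8 = -1·2 + -1·-5 = 3
  a_9 = -1·3 + -1·2 = -5

-1,-1 ; -5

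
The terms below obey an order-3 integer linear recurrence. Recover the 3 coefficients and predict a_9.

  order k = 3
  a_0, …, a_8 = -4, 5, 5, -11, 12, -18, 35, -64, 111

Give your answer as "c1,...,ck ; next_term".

  a_3 = -2·5 + -1·5 + -1·-4 = -11
  a_4 = -2·-11 + -1·5 + -1·5 = 12
  a_5 = -2·12 + -1·-11 + -1·5 = -18
  a_6 = -2·-18 + -1·12 + -1·-11 = 35
  a_7 = -2·35 + -1·-18 + -1·12 = -64
  a_8 = -2·-64 + -1·35 + -1·-18 = 111
  a_9 = -2·111 + -1·-64 + -1·35 = -193

-2,-1,-1 ; -193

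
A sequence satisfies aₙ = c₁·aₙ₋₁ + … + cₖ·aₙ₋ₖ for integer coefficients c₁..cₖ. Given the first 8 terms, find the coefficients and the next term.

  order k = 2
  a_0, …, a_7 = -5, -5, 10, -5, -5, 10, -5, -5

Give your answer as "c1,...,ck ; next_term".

  a_2 = -1·-5 + -1·-5 = 10
  a_3 = -1·10 + -1·-5 = -5
  a_4 = -1·-5 + -1·10 = -5
  a_5 = -1·-5 + -1·-5 = 10
  a_6 = -1·10 + -1·-5 = -5
  a_7 = -1·-5 + -1·10 = -5
  a_8 = -1·-5 + -1·-5 = 10

-1,-1 ; 10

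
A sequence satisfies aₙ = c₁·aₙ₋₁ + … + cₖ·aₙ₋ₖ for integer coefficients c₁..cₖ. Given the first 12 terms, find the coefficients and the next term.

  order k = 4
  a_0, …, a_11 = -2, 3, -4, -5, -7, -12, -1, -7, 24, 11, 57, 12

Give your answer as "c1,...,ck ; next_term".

  a_4 = 0·-5 + 2·-4 + -1·3 + -2·-2 = -7
  a_5 = 0·-7 + 2·-5 + -1·-4 + -2·3 = -12
  a_6 = 0·-12 + 2·-7 + -1·-5 + -2·-4 = -1
  a_7 = 0·-1 + 2·-12 + -1·-7 + -2·-5 = -7
  a_8 = 0·-7 + 2·-1 + -1·-12 + -2·-7 = 24
  a_9 = 0·24 + 2·-7 + -1·-1 + -2·-12 = 11
  a_10 = 0·11 + 2·24 + -1·-7 + -2·-1 = 57
  a_11 = 0·57 + 2·11 + -1·24 + -2·-7 = 12
  a_12 = 0·12 + 2·57 + -1·11 + -2·24 = 55

0,2,-1,-2 ; 55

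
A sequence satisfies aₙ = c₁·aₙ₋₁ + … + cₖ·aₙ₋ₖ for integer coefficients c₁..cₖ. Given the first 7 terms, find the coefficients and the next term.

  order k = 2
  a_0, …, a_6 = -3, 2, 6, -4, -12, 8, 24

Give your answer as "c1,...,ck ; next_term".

  a_2 = 0·2 + -2·-3 = 6
  a_3 = 0·6 + -2·2 = -4
  a_4 = 0·-4 + -2·6 = -12
  a_5 = 0·-12 + -2·-4 = 8
  a_6 = 0·8 + -2·-12 = 24
  a_7 = 0·24 + -2·8 = -16

0,-2 ; -16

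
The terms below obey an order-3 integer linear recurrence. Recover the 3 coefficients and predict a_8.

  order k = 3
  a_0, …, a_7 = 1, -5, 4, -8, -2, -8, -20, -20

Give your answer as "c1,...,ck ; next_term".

  a_3 = 0·4 + 2·-5 + 2·1 = -8
  a_4 = 0·-8 + 2·4 + 2·-5 = -2
  a_5 = 0·-2 + 2·-8 + 2·4 = -8
  a_6 = 0·-8 + 2·-2 + 2·-8 = -20
  a_7 = 0·-20 + 2·-8 + 2·-2 = -20
  a_8 = 0·-20 + 2·-20 + 2·-8 = -56

0,2,2 ; -56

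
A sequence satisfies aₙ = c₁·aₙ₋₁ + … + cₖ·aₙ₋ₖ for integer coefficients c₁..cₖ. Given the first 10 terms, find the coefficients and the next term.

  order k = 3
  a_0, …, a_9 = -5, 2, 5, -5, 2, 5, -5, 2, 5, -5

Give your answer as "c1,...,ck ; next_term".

  a_3 = 0·5 + 0·2 + 1·-5 = -5
  a_4 = 0·-5 + 0·5 + 1·2 = 2
  a_5 = 0·2 + 0·-5 + 1·5 = 5
  a_6 = 0·5 + 0·2 + 1·-5 = -5
  a_7 = 0·-5 + 0·5 + 1·2 = 2
  a_8 = 0·2 + 0·-5 + 1·5 = 5
  a_9 = 0·5 + 0·2 + 1·-5 = -5
  a_10 = 0·-5 + 0·5 + 1·2 = 2

0,0,1 ; 2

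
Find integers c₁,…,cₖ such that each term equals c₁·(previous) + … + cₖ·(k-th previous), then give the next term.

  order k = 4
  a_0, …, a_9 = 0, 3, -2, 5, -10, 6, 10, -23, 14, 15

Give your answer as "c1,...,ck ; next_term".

-2,-3,-2,-1 ; -36

  a_4 = -2·5 + -3·-2 + -2·3 + -1·0 = -10
  a_5 = -2·-10 + -3·5 + -2·-2 + -1·3 = 6
  a_6 = -2·6 + -3·-10 + -2·5 + -1·-2 = 10
  a_7 = -2·10 + -3·6 + -2·-10 + -1·5 = -23
  a_8 = -2·-23 + -3·10 + -2·6 + -1·-10 = 14
  a_9 = -2·14 + -3·-23 + -2·10 + -1·6 = 15
  a_10 = -2·15 + -3·14 + -2·-23 + -1·10 = -36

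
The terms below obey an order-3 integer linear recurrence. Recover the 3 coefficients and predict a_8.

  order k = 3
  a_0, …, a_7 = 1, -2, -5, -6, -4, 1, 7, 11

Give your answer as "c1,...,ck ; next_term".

1,0,-1 ; 10

  a_3 = 1·-5 + 0·-2 + -1·1 = -6
  a_4 = 1·-6 + 0·-5 + -1·-2 = -4
  a_5 = 1·-4 + 0·-6 + -1·-5 = 1
  a_6 = 1·1 + 0·-4 + -1·-6 = 7
  a_7 = 1·7 + 0·1 + -1·-4 = 11
  a_8 = 1·11 + 0·7 + -1·1 = 10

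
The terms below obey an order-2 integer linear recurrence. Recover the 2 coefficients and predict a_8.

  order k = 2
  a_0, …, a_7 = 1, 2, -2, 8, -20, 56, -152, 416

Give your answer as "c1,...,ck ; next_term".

-2,2 ; -1136

  a_2 = -2·2 + 2·1 = -2
  a_3 = -2·-2 + 2·2 = 8
  a_4 = -2·8 + 2·-2 = -20
  a_5 = -2·-20 + 2·8 = 56
  a_6 = -2·56 + 2·-20 = -152
  a_7 = -2·-152 + 2·56 = 416
  a_8 = -2·416 + 2·-152 = -1136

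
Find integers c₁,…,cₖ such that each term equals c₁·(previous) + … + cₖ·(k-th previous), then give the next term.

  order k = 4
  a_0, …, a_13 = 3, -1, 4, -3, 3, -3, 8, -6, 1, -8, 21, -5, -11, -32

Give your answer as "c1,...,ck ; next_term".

  a_4 = 0·-3 + -1·4 + -1·-1 + 2·3 = 3
  a_5 = 0·3 + -1·-3 + -1·4 + 2·-1 = -3
  a_6 = 0·-3 + -1·3 + -1·-3 + 2·4 = 8
  a_7 = 0·8 + -1·-3 + -1·3 + 2·-3 = -6
  a_8 = 0·-6 + -1·8 + -1·-3 + 2·3 = 1
  a_9 = 0·1 + -1·-6 + -1·8 + 2·-3 = -8
  a_10 = 0·-8 + -1·1 + -1·-6 + 2·8 = 21
  a_11 = 0·21 + -1·-8 + -1·1 + 2·-6 = -5
  a_12 = 0·-5 + -1·21 + -1·-8 + 2·1 = -11
  a_13 = 0·-11 + -1·-5 + -1·21 + 2·-8 = -32
  a_14 = 0·-32 + -1·-11 + -1·-5 + 2·21 = 58

0,-1,-1,2 ; 58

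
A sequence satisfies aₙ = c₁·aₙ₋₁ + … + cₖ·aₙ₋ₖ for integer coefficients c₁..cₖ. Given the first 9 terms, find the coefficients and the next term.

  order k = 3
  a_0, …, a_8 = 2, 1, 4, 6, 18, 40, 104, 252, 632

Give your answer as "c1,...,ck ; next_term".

  a_3 = 2·4 + 2·1 + -2·2 = 6
  a_4 = 2·6 + 2·4 + -2·1 = 18
  a_5 = 2·18 + 2·6 + -2·4 = 40
  a_6 = 2·40 + 2·18 + -2·6 = 104
  a_7 = 2·104 + 2·40 + -2·18 = 252
  a_8 = 2·252 + 2·104 + -2·40 = 632
  a_9 = 2·632 + 2·252 + -2·104 = 1560

2,2,-2 ; 1560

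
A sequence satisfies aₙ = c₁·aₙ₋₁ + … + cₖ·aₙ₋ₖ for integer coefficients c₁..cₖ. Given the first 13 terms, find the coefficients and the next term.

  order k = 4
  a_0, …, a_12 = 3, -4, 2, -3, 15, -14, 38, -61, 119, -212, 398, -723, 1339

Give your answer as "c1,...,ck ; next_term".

  a_4 = 0·-3 + 2·2 + -2·-4 + 1·3 = 15
  a_5 = 0·15 + 2·-3 + -2·2 + 1·-4 = -14
  a_6 = 0·-14 + 2·15 + -2·-3 + 1·2 = 38
  a_7 = 0·38 + 2·-14 + -2·15 + 1·-3 = -61
  a_8 = 0·-61 + 2·38 + -2·-14 + 1·15 = 119
  a_9 = 0·119 + 2·-61 + -2·38 + 1·-14 = -212
  a_10 = 0·-212 + 2·119 + -2·-61 + 1·38 = 398
  a_11 = 0·398 + 2·-212 + -2·119 + 1·-61 = -723
  a_12 = 0·-723 + 2·398 + -2·-212 + 1·119 = 1339
  a_13 = 0·1339 + 2·-723 + -2·398 + 1·-212 = -2454

0,2,-2,1 ; -2454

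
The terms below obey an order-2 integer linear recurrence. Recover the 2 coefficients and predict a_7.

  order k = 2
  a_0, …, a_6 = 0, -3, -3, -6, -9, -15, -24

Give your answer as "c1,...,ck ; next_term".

  a_2 = 1·-3 + 1·0 = -3
  a_3 = 1·-3 + 1·-3 = -6
  a_4 = 1·-6 + 1·-3 = -9
  a_5 = 1·-9 + 1·-6 = -15
  a_6 = 1·-15 + 1·-9 = -24
  a_7 = 1·-24 + 1·-15 = -39

1,1 ; -39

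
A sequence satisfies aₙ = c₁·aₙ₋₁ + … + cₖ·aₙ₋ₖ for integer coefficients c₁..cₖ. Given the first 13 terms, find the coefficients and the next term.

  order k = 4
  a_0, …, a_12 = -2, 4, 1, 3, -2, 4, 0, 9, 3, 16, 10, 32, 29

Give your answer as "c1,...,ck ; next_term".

1,1,-1,1 ; 67

  a_4 = 1·3 + 1·1 + -1·4 + 1·-2 = -2
  a_5 = 1·-2 + 1·3 + -1·1 + 1·4 = 4
  a_6 = 1·4 + 1·-2 + -1·3 + 1·1 = 0
  a_7 = 1·0 + 1·4 + -1·-2 + 1·3 = 9
  a_8 = 1·9 + 1·0 + -1·4 + 1·-2 = 3
  a_9 = 1·3 + 1·9 + -1·0 + 1·4 = 16
  a_10 = 1·16 + 1·3 + -1·9 + 1·0 = 10
  a_11 = 1·10 + 1·16 + -1·3 + 1·9 = 32
  a_12 = 1·32 + 1·10 + -1·16 + 1·3 = 29
  a_13 = 1·29 + 1·32 + -1·10 + 1·16 = 67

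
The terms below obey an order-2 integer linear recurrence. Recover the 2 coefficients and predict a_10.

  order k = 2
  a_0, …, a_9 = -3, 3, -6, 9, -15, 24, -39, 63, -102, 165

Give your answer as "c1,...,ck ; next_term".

-1,1 ; -267

  a_2 = -1·3 + 1·-3 = -6
  a_3 = -1·-6 + 1·3 = 9
  a_4 = -1·9 + 1·-6 = -15
  a_5 = -1·-15 + 1·9 = 24
  a_6 = -1·24 + 1·-15 = -39
  a_7 = -1·-39 + 1·24 = 63
  a_8 = -1·63 + 1·-39 = -102
  a_9 = -1·-102 + 1·63 = 165
  a_10 = -1·165 + 1·-102 = -267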